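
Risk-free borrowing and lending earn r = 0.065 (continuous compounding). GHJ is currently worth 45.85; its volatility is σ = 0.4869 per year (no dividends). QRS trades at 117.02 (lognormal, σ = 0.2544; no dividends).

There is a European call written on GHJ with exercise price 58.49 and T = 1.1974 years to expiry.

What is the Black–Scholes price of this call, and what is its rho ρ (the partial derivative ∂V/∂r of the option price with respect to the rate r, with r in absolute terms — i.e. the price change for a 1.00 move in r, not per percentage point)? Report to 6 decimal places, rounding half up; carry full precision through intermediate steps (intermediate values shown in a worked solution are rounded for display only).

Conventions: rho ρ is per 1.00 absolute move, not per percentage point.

σ√T = 0.4869·√1.1974 = 0.532794
d₁ = (ln(S/K) + (r+σ²/2)T) / (σ√T) = (ln(45.85/58.49) + (0.065+0.4869²/2)·1.1974) / 0.532794 = (-0.243481 + 0.219766) / 0.532794 = -0.044510
d₂ = d₁ − σ√T = -0.044510 − 0.532794 = -0.577304
e^{−rT} = 0.925121
N(d₁) = 0.482249,  N(d₂) = 0.281867
Call price V = S·N(d₁) − K·e^{−rT}·N(d₂) = 22.111108 − 15.251907 = 6.859201
ρ = K·T·e^{−rT}·N(d₂) = 18.262634

price = 6.859201
ρ = 18.262634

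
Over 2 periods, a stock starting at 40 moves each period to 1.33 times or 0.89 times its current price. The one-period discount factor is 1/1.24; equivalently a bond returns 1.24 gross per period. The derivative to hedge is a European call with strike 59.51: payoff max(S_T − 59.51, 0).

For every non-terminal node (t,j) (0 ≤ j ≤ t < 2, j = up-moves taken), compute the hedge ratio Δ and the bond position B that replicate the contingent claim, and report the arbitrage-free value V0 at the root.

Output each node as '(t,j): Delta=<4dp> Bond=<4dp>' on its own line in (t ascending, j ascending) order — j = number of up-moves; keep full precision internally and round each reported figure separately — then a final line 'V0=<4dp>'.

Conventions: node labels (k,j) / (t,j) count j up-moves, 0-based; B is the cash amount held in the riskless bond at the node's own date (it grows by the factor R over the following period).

(0,0): Delta=0.4099 Bond=-11.7681
(1,0): Delta=0.0000 Bond=0.0000
(1,1): Delta=0.4804 Bond=-18.3448
V0=4.6279

Arbitrage-free pricing uses the up-move probability p* = (R−d)/(u−d) = 0.7955, discounting each step at R = 1.24.
Payoffs at expiry: V(2,0)=0.0000, V(2,1)=0.0000, V(2,2)=11.2460
(1,0): S=35.6000. Δ = (V_up−V_dn)/(S_up−S_dn) = (0.0000−0.0000)/(47.3480−31.6840) = 0.0000. V = [p*·0.0000 + (1−p*)·0.0000]/1.24 = 0.0000. B = V − Δ·S = 0.0000.
(1,1): S=53.2000. Δ = (V_up−V_dn)/(S_up−S_dn) = (11.2460−0.0000)/(70.7560−47.3480) = 0.4804. V = [p*·11.2460 + (1−p*)·0.0000]/1.24 = 7.2143. B = V − Δ·S = -18.3448.
(0,0): S=40.0000. Δ = (V_up−V_dn)/(S_up−S_dn) = (7.2143−0.0000)/(53.2000−35.6000) = 0.4099. V = [p*·7.2143 + (1−p*)·0.0000]/1.24 = 4.6279. B = V − Δ·S = -11.7681.
Verification: the root portfolio costs Δ(0,0)·S0 + B(0,0) = 4.6279, matching V0.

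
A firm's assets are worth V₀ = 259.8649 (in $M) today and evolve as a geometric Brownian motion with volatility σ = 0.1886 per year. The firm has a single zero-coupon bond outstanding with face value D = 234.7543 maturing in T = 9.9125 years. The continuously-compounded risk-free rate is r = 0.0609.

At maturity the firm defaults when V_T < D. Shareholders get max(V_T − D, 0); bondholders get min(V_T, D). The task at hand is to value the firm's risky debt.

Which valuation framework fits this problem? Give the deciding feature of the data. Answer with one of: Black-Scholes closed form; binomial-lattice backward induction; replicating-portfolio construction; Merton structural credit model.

Key observation: with the firm-asset dynamics (V₀ = 259.8649) and a single zero-coupon liability of face 234.7543 given, debt value, spread, and default probability all derive from the option view of the balance sheet.

framework: Merton structural credit model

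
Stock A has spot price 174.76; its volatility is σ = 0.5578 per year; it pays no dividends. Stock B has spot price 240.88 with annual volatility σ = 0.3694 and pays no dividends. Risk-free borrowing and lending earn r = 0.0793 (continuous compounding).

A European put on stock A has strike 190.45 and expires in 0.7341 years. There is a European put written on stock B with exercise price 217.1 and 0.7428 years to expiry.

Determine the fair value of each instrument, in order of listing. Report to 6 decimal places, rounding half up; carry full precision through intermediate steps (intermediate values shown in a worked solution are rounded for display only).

[stock A put K=190.45]
σ√T = 0.5578·√0.7341 = 0.477921
d₁ = (ln(S/K) + (r+σ²/2)T) / (σ√T) = (ln(174.76/190.45) + (0.0793+0.5578²/2)·0.7341) / 0.477921 = (-0.085976 + 0.172418) / 0.477921 = 0.180871
d₂ = d₁ − σ√T = 0.180871 − 0.477921 = -0.297050
e^{−rT} = 0.943448
N(−d₁) = 0.428234,  N(−d₂) = 0.616786
price = K·e^{−rT}·N(−d₂) − S·N(−d₁) = 110.823831 − 74.838213 = 35.985619
[stock B put K=217.1]
σ√T = 0.3694·√0.7428 = 0.318371
d₁ = (ln(S/K) + (r+σ²/2)T) / (σ√T) = (ln(240.88/217.1) + (0.0793+0.3694²/2)·0.7428) / 0.318371 = (0.103941 + 0.109584) / 0.318371 = 0.670680
d₂ = d₁ − σ√T = 0.670680 − 0.318371 = 0.352309
e^{−rT} = 0.942797
N(−d₁) = 0.251212,  N(−d₂) = 0.362303
price = K·e^{−rT}·N(−d₂) − S·N(−d₁) = 74.156659 − 60.511995 = 13.644664

price(stock A put K=190.45) = 35.985619
price(stock B put K=217.1) = 13.644664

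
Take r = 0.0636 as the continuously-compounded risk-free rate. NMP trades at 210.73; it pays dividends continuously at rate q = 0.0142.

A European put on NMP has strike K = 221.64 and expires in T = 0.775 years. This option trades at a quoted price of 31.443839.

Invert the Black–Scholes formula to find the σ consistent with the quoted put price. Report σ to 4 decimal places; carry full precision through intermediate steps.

At σ = 0.4116 the Black–Scholes value reproduces the quote:
σ√T = 0.4116·√0.775 = 0.362348
d₁ = (ln(S/K) + (r−q+σ²/2)T) / (σ√T) = (ln(210.73/221.64) + (0.0636−0.0142+0.4116²/2)·0.775) / 0.362348 = (-0.050477 + 0.103933) / 0.362348 = 0.147528
d₂ = d₁ − σ√T = 0.147528 − 0.362348 = -0.214821
e^{−rT} = 0.951905
e^{−qT} = 0.989055
N(−d₁) = 0.441358,  N(−d₂) = 0.585046
V = K·e^{−rT}·N(−d₂) − S·e^{−qT}·N(−d₁) = 123.433230 − 91.989391 = 31.443839 (the quoted price), and the Black–Scholes price is strictly increasing in σ, so σ is unique

sigma = 0.4116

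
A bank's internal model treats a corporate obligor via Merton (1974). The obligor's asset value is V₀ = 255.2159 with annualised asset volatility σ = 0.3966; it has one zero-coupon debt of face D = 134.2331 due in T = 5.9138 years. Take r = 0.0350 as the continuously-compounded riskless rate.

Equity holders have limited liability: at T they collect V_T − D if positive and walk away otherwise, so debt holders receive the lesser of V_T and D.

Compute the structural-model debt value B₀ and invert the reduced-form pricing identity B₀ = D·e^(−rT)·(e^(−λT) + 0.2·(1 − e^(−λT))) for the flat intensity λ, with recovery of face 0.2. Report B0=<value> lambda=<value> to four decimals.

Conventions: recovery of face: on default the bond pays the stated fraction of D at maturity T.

B0=93.5324 lambda=0.0333

With assets at 255.2159 and a single debt payment of 134.2331 at 5.9138 years:
d₁ = [ln(V₀/D) + (r + σ²/2)T] / (σ√T)
   = [ln(255.2159/134.2331) + (0.0350 + 0.5·0.3966²)·5.9138] / (0.3966·√5.9138)
   = [0.642532 + 0.672078] / 0.964464 = 1.363048
d₂ = d₁ − σ√T = 1.363048 − 0.964464 = 0.398584
N(d₁) = 0.913566,  N(d₂) = 0.654900,  e^(−rT) = 0.813033
E₀ = V₀·N(d₁) − D·e^(−rT)·N(d₂)
   = 255.2159·0.913566 − 134.2331·0.813033·0.654900 = 161.683466
B₀ = V₀ − E₀ = 255.2159 − 161.683466 = 93.532434
e^(−λT) = (B₀·e^(rT)/D − 0.2)/(1 − 0.2) = (93.5324·1.229962/134.2331 − 0.2)/0.8 = 0.82128259
λ = −ln(0.82128259)/5.9138 = 0.033293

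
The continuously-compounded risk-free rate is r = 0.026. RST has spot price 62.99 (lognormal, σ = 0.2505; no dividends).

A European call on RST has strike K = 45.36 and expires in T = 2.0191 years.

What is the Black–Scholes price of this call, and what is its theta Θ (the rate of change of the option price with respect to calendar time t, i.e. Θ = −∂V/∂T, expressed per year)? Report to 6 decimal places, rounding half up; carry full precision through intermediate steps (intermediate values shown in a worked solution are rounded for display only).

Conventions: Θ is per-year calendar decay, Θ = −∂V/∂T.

price = 21.285234
Θ = -1.927438

σ√T = 0.2505·√2.0191 = 0.355948
d₁ = (ln(S/K) + (r+σ²/2)T) / (σ√T) = (ln(62.99/45.36) + (0.026+0.2505²/2)·2.0191) / 0.355948 = (0.328345 + 0.115846) / 0.355948 = 1.247911
d₂ = d₁ − σ√T = 1.247911 − 0.355948 = 0.891963
e^{−rT} = 0.948858
N(d₁) = 0.893968,  N(d₂) = 0.813794
Call price V = S·N(d₁) − K·e^{−rT}·N(d₂) = 56.311053 − 35.025819 = 21.285234
φ(d₁) = (1/√(2π))·e^{−d₁²/2} = 0.183126
Θ = −S·φ(d₁)·σ/(2√T) − r·K·e^{−rT}·N(d₂) = −1.016766 − 0.910671 = -1.927438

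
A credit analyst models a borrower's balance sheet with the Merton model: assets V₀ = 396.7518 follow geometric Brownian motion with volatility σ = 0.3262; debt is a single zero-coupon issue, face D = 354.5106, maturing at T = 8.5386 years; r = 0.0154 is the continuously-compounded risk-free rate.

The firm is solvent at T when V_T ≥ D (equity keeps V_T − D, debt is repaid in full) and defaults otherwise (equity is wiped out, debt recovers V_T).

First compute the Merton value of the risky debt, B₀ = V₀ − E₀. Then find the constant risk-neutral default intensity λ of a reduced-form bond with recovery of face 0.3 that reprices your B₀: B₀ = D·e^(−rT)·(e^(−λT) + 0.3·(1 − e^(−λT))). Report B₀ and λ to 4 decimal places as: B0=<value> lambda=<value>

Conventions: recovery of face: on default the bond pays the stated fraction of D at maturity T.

B0=220.2889 lambda=0.0630

Apply the equity-as-call identities (strike 354.5106, horizon 8.5386 years):
d₁ = [ln(V₀/D) + (r + σ²/2)T] / (σ√T)
   = [ln(396.7518/354.5106) + (0.0154 + 0.5·0.3262²)·8.5386] / (0.3262·√8.5386)
   = [0.112573 + 0.585775] / 0.953185 = 0.732647
d₂ = d₁ − σ√T = 0.732647 − 0.953185 = -0.220538
N(d₁) = 0.768113,  N(d₂) = 0.412726,  e^(−rT) = 0.876784
E₀ = V₀·N(d₁) − D·e^(−rT)·N(d₂)
   = 396.7518·0.768113 − 354.5106·0.876784·0.412726 = 176.462936
B₀ = V₀ − E₀ = 396.7518 − 176.462936 = 220.288864
e^(−λT) = (B₀·e^(rT)/D − 0.3)/(1 − 0.3) = (220.2889·1.140532/354.5106 − 0.3)/0.7 = 0.58387641
λ = −ln(0.58387641)/8.5386 = 0.063016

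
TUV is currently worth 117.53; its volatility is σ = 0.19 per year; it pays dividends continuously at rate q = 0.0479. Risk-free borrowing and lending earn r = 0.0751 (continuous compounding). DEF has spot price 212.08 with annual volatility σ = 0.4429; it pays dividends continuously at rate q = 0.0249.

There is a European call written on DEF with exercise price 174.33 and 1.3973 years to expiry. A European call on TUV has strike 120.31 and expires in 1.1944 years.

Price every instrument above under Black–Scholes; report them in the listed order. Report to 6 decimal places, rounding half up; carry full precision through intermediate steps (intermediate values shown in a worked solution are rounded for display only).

price(DEF call K=174.33) = 65.872741
price(TUV call K=120.31) = 9.648675

[DEF call K=174.33]
σ√T = 0.4429·√1.3973 = 0.523541
d₁ = (ln(S/K) + (r−q+σ²/2)T) / (σ√T) = (ln(212.08/174.33) + (0.0751−0.0249+0.4429²/2)·1.3973) / 0.523541 = (0.196014 + 0.207192) / 0.523541 = 0.770151
d₂ = d₁ − σ√T = 0.770151 − 0.523541 = 0.246610
e^{−rT} = 0.900381
e^{−qT} = 0.965806
N(d₁) = 0.779395,  N(d₂) = 0.597395
price = S·e^{−qT}·N(d₁) − K·e^{−rT}·N(d₂) = 159.641914 − 93.769173 = 65.872741
[TUV call K=120.31]
σ√T = 0.19·√1.1944 = 0.207648
d₁ = (ln(S/K) + (r−q+σ²/2)T) / (σ√T) = (ln(117.53/120.31) + (0.0751−0.0479+0.19²/2)·1.1944) / 0.207648 = (-0.023378 + 0.054047) / 0.207648 = 0.147694
d₂ = d₁ − σ√T = 0.147694 − 0.207648 = -0.059954
e^{−rT} = 0.914206
e^{−qT} = 0.944394
N(d₁) = 0.558708,  N(d₂) = 0.476096
price = S·e^{−qT}·N(d₁) − K·e^{−rT}·N(d₂) = 62.013588 − 52.364913 = 9.648675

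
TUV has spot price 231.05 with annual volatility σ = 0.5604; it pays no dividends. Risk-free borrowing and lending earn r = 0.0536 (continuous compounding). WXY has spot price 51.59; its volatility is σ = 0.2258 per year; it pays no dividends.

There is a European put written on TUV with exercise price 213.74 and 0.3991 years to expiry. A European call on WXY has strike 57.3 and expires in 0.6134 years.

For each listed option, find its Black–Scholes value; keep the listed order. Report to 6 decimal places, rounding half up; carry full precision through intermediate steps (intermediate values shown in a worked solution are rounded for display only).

[TUV put K=213.74]
σ√T = 0.5604·√0.3991 = 0.354029
d₁ = (ln(S/K) + (r+σ²/2)T) / (σ√T) = (ln(231.05/213.74) + (0.0536+0.5604²/2)·0.3991) / 0.354029 = (0.077874 + 0.084060) / 0.354029 = 0.457403
d₂ = d₁ − σ√T = 0.457403 − 0.354029 = 0.103374
e^{−rT} = 0.978835
N(−d₁) = 0.323691,  N(−d₂) = 0.458833
price = K·e^{−rT}·N(−d₂) − S·N(−d₁) = 95.995384 − 74.788760 = 21.206623
[WXY call K=57.3]
σ√T = 0.2258·√0.6134 = 0.176846
d₁ = (ln(S/K) + (r+σ²/2)T) / (σ√T) = (ln(51.59/57.3) + (0.0536+0.2258²/2)·0.6134) / 0.176846 = (-0.104973 + 0.048516) / 0.176846 = -0.319245
d₂ = d₁ − σ√T = -0.319245 − 0.176846 = -0.496091
e^{−rT} = 0.967656
N(d₁) = 0.374770,  N(d₂) = 0.309915
price = S·N(d₁) − K·e^{−rT}·N(d₂) = 19.334408 − 17.183773 = 2.150635

price(TUV put K=213.74) = 21.206623
price(WXY call K=57.3) = 2.150635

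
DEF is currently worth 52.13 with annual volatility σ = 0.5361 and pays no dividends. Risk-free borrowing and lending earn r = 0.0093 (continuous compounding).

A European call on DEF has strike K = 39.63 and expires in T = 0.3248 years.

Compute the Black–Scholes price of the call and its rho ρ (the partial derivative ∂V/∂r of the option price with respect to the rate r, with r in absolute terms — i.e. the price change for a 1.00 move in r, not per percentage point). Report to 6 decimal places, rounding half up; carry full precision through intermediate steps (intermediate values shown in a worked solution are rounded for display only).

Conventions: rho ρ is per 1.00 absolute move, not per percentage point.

price = 13.984032
ρ = 9.941778

σ√T = 0.5361·√0.3248 = 0.305530
d₁ = (ln(S/K) + (r+σ²/2)T) / (σ√T) = (ln(52.13/39.63) + (0.0093+0.5361²/2)·0.3248) / 0.305530 = (0.274154 + 0.049695) / 0.305530 = 1.059959
d₂ = d₁ − σ√T = 1.059959 − 0.305530 = 0.754429
e^{−rT} = 0.996984
N(d₁) = 0.855418,  N(d₂) = 0.774704
Call price V = S·N(d₁) − K·e^{−rT}·N(d₂) = 44.592955 − 30.608923 = 13.984032
ρ = K·T·e^{−rT}·N(d₂) = 9.941778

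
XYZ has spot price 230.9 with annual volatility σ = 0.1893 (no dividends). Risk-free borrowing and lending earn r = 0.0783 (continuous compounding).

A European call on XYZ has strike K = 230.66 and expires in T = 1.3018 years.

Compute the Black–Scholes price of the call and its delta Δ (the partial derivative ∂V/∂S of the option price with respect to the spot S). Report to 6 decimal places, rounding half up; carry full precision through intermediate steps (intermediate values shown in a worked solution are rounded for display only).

σ√T = 0.1893·√1.3018 = 0.215985
d₁ = (ln(S/K) + (r+σ²/2)T) / (σ√T) = (ln(230.9/230.66) + (0.0783+0.1893²/2)·1.3018) / 0.215985 = (0.001040 + 0.125256) / 0.215985 = 0.584743
d₂ = d₁ − σ√T = 0.584743 − 0.215985 = 0.368759
e^{−rT} = 0.903092
N(d₁) = 0.720640,  N(d₂) = 0.643846
Call price V = S·N(d₁) − K·e^{−rT}·N(d₂) = 166.395746 − 134.117799 = 32.277948
Δ = N(d₁) = 0.720640

price = 32.277948
Δ = 0.720640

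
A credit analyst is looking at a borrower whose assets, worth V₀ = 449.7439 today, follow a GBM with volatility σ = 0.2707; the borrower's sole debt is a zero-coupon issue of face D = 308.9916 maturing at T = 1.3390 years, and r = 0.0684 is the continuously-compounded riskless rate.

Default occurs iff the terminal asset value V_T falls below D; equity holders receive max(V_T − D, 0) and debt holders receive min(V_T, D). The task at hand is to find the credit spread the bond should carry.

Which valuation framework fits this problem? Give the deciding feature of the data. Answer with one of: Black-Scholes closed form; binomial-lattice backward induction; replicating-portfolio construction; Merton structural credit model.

Key observation: the data describe a firm's assets (V₀ = 449.7439, GBM) and a single zero-coupon debt of face 308.9916, so credit quantities follow from equity-as-call in the structural model.

framework: Merton structural credit model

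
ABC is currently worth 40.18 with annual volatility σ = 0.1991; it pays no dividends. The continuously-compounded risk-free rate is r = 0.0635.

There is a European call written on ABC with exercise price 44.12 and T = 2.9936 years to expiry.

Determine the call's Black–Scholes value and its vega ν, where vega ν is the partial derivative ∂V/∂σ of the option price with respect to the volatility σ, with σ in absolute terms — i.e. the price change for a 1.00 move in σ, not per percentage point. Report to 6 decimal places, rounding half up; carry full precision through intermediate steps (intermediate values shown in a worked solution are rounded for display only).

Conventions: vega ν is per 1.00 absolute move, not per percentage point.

σ√T = 0.1991·√2.9936 = 0.344483
d₁ = (ln(S/K) + (r+σ²/2)T) / (σ√T) = (ln(40.18/44.12) + (0.0635+0.1991²/2)·2.9936) / 0.344483 = (-0.093544 + 0.249428) / 0.344483 = 0.452516
d₂ = d₁ − σ√T = 0.452516 − 0.344483 = 0.108033
e^{−rT} = 0.826882
N(d₁) = 0.674551,  N(d₂) = 0.543015
Call price V = S·N(d₁) − K·e^{−rT}·N(d₂) = 27.103471 − 19.810287 = 7.293183
φ(d₁) = (1/√(2π))·e^{−d₁²/2} = 0.360118
ν = S·φ(d₁)·√T = 25.035226

price = 7.293183
ν = 25.035226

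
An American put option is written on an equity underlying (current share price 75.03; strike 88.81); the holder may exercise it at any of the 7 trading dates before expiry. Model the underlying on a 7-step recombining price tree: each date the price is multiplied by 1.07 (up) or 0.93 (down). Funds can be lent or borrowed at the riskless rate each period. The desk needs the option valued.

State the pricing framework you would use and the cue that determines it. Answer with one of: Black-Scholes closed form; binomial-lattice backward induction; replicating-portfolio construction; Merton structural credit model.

framework: binomial-lattice backward induction

Key observation: the put (strike 88.81 on spot 75.03) is American-style on a 7-step discrete price model, so the early-exercise decision at every node requires stepwise backward valuation — a closed form cannot price the exercise right.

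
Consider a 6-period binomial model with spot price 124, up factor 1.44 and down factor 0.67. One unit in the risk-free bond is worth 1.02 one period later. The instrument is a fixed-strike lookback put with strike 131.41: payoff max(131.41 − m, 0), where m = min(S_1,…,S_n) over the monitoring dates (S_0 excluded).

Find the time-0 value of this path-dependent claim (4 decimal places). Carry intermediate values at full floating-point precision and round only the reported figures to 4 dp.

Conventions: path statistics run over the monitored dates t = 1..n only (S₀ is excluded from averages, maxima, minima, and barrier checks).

price = 55.6172

No-arbitrage gives p* = (R−d)/(u−d) = 0.4545: enumerate every path, weight its payoff by its p*-probability, and discount by R^6.
Enumerate all 2^6 = 64 price paths (U = up ×1.44, D = down ×0.67); each path with k up-moves has probability p*^k·(1−p*)^(6−k).
DDDDDD: m=11.2168, payoff=120.1932, prob=0.026336
UDDDDD: m=24.1078, payoff=107.3022, prob=0.021947
DUDDDD: m=24.1078, payoff=107.3022, prob=0.021947
UUDDDD: m=51.8139, payoff=79.5961, prob=0.018289
DDUDDD: m=24.1078, payoff=107.3022, prob=0.021947
UDUDDD: m=51.8139, payoff=79.5961, prob=0.018289
DUUDDD: m=51.8139, payoff=79.5961, prob=0.018289
UUUDDD: m=111.3611, payoff=20.0489, prob=0.015241
DDDUDD: m=24.1078, payoff=107.3022, prob=0.021947
UDDUDD: m=51.8139, payoff=79.5961, prob=0.018289
DUDUDD: m=51.8139, payoff=79.5961, prob=0.018289
UUDUDD: m=111.3611, payoff=20.0489, prob=0.015241
DDUUDD: m=51.8139, payoff=79.5961, prob=0.018289
UDUUDD: m=111.3611, payoff=20.0489, prob=0.015241
DUUUDD: m=83.0800, payoff=48.3300, prob=0.015241
UUUUDD: m=178.5600, payoff=0.0000, prob=0.012701
DDDDUD: m=24.1078, payoff=107.3022, prob=0.021947
UDDDUD: m=51.8139, payoff=79.5961, prob=0.018289
DUDDUD: m=51.8139, payoff=79.5961, prob=0.018289
UUDDUD: m=111.3611, payoff=20.0489, prob=0.015241
DDUDUD: m=51.8139, payoff=79.5961, prob=0.018289
UDUDUD: m=111.3611, payoff=20.0489, prob=0.015241
DUUDUD: m=83.0800, payoff=48.3300, prob=0.015241
UUUDUD: m=178.5600, payoff=0.0000, prob=0.012701
DDDUUD: m=37.2946, payoff=94.1154, prob=0.018289
UDDUUD: m=80.1556, payoff=51.2544, prob=0.015241
DUDUUD: m=80.1556, payoff=51.2544, prob=0.015241
UUDUUD: m=172.2747, payoff=0.0000, prob=0.012701
DDUUUD: m=55.6636, payoff=75.7464, prob=0.015241
UDUUUD: m=119.6352, payoff=11.7748, prob=0.012701
DUUUUD: m=83.0800, payoff=48.3300, prob=0.012701
UUUUUD: m=178.5600, payoff=0.0000, prob=0.010584
DDDDDU: m=16.7416, payoff=114.6684, prob=0.021947
UDDDDU: m=35.9818, payoff=95.4282, prob=0.018289
DUDDDU: m=35.9818, payoff=95.4282, prob=0.018289
UUDDDU: m=77.3341, payoff=54.0759, prob=0.015241
DDUDDU: m=35.9818, payoff=95.4282, prob=0.018289
UDUDDU: m=77.3341, payoff=54.0759, prob=0.015241
DUUDDU: m=77.3341, payoff=54.0759, prob=0.015241
UUUDDU: m=166.2106, payoff=0.0000, prob=0.012701
DDDUDU: m=35.9818, payoff=95.4282, prob=0.018289
UDDUDU: m=77.3341, payoff=54.0759, prob=0.015241
DUDUDU: m=77.3341, payoff=54.0759, prob=0.015241
UUDUDU: m=166.2106, payoff=0.0000, prob=0.012701
DDUUDU: m=55.6636, payoff=75.7464, prob=0.015241
UDUUDU: m=119.6352, payoff=11.7748, prob=0.012701
DUUUDU: m=83.0800, payoff=48.3300, prob=0.012701
UUUUDU: m=178.5600, payoff=0.0000, prob=0.010584
DDDDUU: m=24.9874, payoff=106.4226, prob=0.018289
UDDDUU: m=53.7042, payoff=77.7058, prob=0.015241
DUDDUU: m=53.7042, payoff=77.7058, prob=0.015241
UUDDUU: m=115.4240, payoff=15.9860, prob=0.012701
DDUDUU: m=53.7042, payoff=77.7058, prob=0.015241
UDUDUU: m=115.4240, payoff=15.9860, prob=0.012701
DUUDUU: m=83.0800, payoff=48.3300, prob=0.012701
UUUDUU: m=178.5600, payoff=0.0000, prob=0.010584
DDDUUU: m=37.2946, payoff=94.1154, prob=0.015241
UDDUUU: m=80.1556, payoff=51.2544, prob=0.012701
DUDUUU: m=80.1556, payoff=51.2544, prob=0.012701
UUDUUU: m=172.2747, payoff=0.0000, prob=0.010584
DDUUUU: m=55.6636, payoff=75.7464, prob=0.012701
UDUUUU: m=119.6352, payoff=11.7748, prob=0.010584
DUUUUU: m=83.0800, payoff=48.3300, prob=0.010584
UUUUUU: m=178.5600, payoff=0.0000, prob=0.008820
Price = Σ prob·payoff / R^6 = 62.633998 / 1.126162 = 55.6172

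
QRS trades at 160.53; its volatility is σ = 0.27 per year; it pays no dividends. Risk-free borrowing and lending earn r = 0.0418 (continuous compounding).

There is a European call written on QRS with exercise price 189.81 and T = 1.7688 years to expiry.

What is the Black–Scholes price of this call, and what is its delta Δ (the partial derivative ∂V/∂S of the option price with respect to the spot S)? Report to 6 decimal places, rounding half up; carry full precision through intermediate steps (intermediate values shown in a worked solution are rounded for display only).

σ√T = 0.27·√1.7688 = 0.359090
d₁ = (ln(S/K) + (r+σ²/2)T) / (σ√T) = (ln(160.53/189.81) + (0.0418+0.27²/2)·1.7688) / 0.359090 = (-0.167543 + 0.138409) / 0.359090 = -0.081133
d₂ = d₁ − σ√T = -0.081133 − 0.359090 = -0.440223
e^{−rT} = 0.928731
N(d₁) = 0.467668,  N(d₂) = 0.329888
Call price V = S·N(d₁) − K·e^{−rT}·N(d₂) = 75.074742 − 58.153434 = 16.921308
Δ = N(d₁) = 0.467668

price = 16.921308
Δ = 0.467668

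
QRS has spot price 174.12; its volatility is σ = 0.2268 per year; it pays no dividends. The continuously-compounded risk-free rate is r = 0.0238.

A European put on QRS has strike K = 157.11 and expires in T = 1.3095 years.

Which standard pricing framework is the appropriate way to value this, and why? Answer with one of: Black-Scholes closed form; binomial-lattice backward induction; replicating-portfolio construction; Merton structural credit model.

framework: Black-Scholes closed form

Key observation: everything needed for the exact continuous-time valuation of the European put on QRS (strike 157.11) is given, and no feature rules the closed form out.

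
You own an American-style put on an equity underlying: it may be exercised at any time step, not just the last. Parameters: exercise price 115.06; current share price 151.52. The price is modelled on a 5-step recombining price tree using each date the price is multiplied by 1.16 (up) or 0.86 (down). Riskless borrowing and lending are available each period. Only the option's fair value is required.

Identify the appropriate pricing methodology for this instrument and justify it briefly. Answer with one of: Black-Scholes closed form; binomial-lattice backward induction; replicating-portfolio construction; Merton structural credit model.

Key observation: the defining feature is the embedded early-exercise option across 5 discrete dates on the spot-151.52 tree; pricing the strike-115.06 put means working backward with an exercise test at every node.

framework: binomial-lattice backward induction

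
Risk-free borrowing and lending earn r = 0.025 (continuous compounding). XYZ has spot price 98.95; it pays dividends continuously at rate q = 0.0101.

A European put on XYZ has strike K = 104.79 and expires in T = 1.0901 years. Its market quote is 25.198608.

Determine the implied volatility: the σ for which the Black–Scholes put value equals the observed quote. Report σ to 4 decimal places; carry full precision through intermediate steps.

sigma = 0.5628

At σ = 0.5628 the Black–Scholes value reproduces the quote:
σ√T = 0.5628·√1.0901 = 0.587607
d₁ = (ln(S/K) + (r−q+σ²/2)T) / (σ√T) = (ln(98.95/104.79) + (0.025−0.0101+0.5628²/2)·1.0901) / 0.587607 = (-0.057344 + 0.188884) / 0.587607 = 0.223857
d₂ = d₁ − σ√T = 0.223857 − 0.587607 = -0.363750
e^{−rT} = 0.973115
e^{−qT} = 0.989050
N(−d₁) = 0.411434,  N(−d₂) = 0.641978
V = K·e^{−rT}·N(−d₂) − S·e^{−qT}·N(−d₁) = 65.464256 − 40.265647 = 25.198608 (equal to the quote); since ∂V/∂σ > 0 for all σ, the implied volatility is unique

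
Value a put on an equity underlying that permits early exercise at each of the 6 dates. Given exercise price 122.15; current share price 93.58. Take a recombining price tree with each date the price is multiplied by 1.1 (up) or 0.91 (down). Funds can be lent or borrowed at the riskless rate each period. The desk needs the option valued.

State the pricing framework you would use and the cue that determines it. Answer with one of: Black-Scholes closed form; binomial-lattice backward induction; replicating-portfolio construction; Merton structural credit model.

framework: binomial-lattice backward induction

Key observation: the defining feature is the embedded early-exercise option across 6 discrete dates on the spot-93.58 tree; pricing the strike-122.15 put means working backward with an exercise test at every node.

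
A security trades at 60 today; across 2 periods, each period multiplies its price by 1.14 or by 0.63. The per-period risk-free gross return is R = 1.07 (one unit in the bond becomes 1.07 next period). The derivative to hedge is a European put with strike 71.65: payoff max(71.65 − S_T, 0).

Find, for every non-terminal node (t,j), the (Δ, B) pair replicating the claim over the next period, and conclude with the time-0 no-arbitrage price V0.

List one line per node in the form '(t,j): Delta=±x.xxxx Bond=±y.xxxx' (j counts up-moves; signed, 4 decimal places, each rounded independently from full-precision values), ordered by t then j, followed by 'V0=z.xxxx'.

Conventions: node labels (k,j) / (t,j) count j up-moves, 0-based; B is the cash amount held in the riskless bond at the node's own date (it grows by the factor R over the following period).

(0,0): Delta=-0.8333 Bond=56.6933
(1,0): Delta=-1.0000 Bond=66.9626
(1,1): Delta=-0.8187 Bond=59.6594
V0=6.6946

Under the risk-neutral measure, an up-move has probability p* = (R−d)/(u−d) = 0.8627 and values discount at R = 1.07.
Payoffs at expiry: V(2,0)=47.8360, V(2,1)=28.5580, V(2,2)=0.0000
  t=1,j=0: stock 37.8000 → up 43.0920 (V=28.5580), down 23.8140 (V=47.8360). Price 29.1626; hedge Δ=-1.0000, bond B=66.9626.
  t=1,j=1: stock 68.4000 → up 77.9760 (V=0.0000), down 43.0920 (V=28.5580). Price 3.6633; hedge Δ=-0.8187, bond B=59.6594.
  t=0,j=0: stock 60.0000 → up 68.4000 (V=3.6633), down 37.8000 (V=29.1626). Price 6.6946; hedge Δ=-0.8333, bond B=56.6933.
Verification: the root portfolio costs Δ(0,0)·S0 + B(0,0) = 6.6946, matching V0.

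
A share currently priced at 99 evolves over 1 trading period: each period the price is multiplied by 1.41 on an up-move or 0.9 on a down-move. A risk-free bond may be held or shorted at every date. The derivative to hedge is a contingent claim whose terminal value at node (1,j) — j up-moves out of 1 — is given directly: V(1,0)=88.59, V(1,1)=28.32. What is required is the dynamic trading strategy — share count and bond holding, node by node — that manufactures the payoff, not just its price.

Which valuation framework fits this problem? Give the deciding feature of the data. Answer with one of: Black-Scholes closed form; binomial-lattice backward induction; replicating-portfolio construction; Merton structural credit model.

Key observation: the task asks for the hedge itself — share and bond holdings at every node of the 1-period tree on spot 99 with factors 1.41/0.9 — which is exactly what the replicating-portfolio construction produces.

framework: replicating-portfolio construction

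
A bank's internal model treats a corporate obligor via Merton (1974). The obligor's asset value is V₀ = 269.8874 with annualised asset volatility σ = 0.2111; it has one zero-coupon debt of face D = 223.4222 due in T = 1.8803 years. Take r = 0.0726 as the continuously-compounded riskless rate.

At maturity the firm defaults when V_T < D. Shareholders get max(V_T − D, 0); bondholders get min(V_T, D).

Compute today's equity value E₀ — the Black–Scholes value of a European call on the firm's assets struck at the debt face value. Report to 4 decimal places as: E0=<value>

With assets at 269.8874 and a single debt payment of 223.4222 at 1.8803 years:
d₁ = [ln(V₀/D) + (r + σ²/2)T] / (σ√T)
   = [ln(269.8874/223.4222) + (0.0726 + 0.5·0.2111²)·1.8803] / (0.2111·√1.8803)
   = [0.188942 + 0.178406] / 0.289469 = 1.269040
d₂ = d₁ − σ√T = 1.269040 − 0.289469 = 0.979571
N(d₁) = 0.897787,  N(d₂) = 0.836351,  e^(−rT) = 0.872398
E₀ = V₀·N(d₁) − D·e^(−rT)·N(d₂)
   = 269.8874·0.897787 − 223.4222·0.872398·0.836351 = 79.285566

E0=79.2856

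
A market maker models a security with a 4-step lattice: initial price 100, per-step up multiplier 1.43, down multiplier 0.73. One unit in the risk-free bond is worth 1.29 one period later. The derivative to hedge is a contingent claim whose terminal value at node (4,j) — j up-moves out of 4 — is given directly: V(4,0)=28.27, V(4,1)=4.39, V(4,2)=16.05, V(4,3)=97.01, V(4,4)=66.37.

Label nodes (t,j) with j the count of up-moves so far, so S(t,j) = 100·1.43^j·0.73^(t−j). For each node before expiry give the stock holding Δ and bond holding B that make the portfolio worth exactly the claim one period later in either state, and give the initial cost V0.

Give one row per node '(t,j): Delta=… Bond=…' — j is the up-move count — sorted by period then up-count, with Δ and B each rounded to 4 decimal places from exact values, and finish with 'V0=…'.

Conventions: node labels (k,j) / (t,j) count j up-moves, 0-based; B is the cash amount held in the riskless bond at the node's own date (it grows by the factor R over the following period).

Under the risk-neutral measure, an up-move has probability p* = (R−d)/(u−d) = 0.8000 and values discount at R = 1.29.
Expiry values: V(4,0)=28.2700, V(4,1)=4.3900, V(4,2)=16.0500, V(4,3)=97.0100, V(4,4)=66.3700
(3,0): S=38.9017. Δ = (V_up−V_dn)/(S_up−S_dn) = (4.3900−28.2700)/(55.6294−28.3982) = -0.8769. V = [p*·4.3900 + (1−p*)·28.2700]/1.29 = 7.1054. B = V − Δ·S = 41.2197.
(3,1): S=76.2047. Δ = (V_up−V_dn)/(S_up−S_dn) = (16.0500−4.3900)/(108.9727−55.6294) = 0.2186. V = [p*·16.0500 + (1−p*)·4.3900]/1.29 = 10.6341. B = V − Δ·S = -6.0230.
(3,2): S=149.2777. Δ = (V_up−V_dn)/(S_up−S_dn) = (97.0100−16.0500)/(213.4671−108.9727) = 0.7748. V = [p*·97.0100 + (1−p*)·16.0500]/1.29 = 62.6496. B = V − Δ·S = -53.0075.
(3,3): S=292.4207. Δ = (V_up−V_dn)/(S_up−S_dn) = (66.3700−97.0100)/(418.1616−213.4671) = -0.1497. V = [p*·66.3700 + (1−p*)·97.0100]/1.29 = 56.2000. B = V − Δ·S = 99.9714.
(2,0): S=53.2900. Δ = (V_up−V_dn)/(S_up−S_dn) = (10.6341−7.1054)/(76.2047−38.9017) = 0.0946. V = [p*·10.6341 + (1−p*)·7.1054]/1.29 = 7.6964. B = V − Δ·S = 2.6554.
(2,1): S=104.3900. Δ = (V_up−V_dn)/(S_up−S_dn) = (62.6496−10.6341)/(149.2777−76.2047) = 0.7118. V = [p*·62.6496 + (1−p*)·10.6341]/1.29 = 40.5012. B = V − Δ·S = -33.8067.
(2,2): S=204.4900. Δ = (V_up−V_dn)/(S_up−S_dn) = (56.2000−62.6496)/(292.4207−149.2777) = -0.0451. V = [p*·56.2000 + (1−p*)·62.6496]/1.29 = 44.5658. B = V − Δ·S = 53.7796.
(1,0): S=73.0000. Δ = (V_up−V_dn)/(S_up−S_dn) = (40.5012−7.6964)/(104.3900−53.2900) = 0.6420. V = [p*·40.5012 + (1−p*)·7.6964]/1.29 = 26.3102. B = V − Δ·S = -20.5537.
(1,1): S=143.0000. Δ = (V_up−V_dn)/(S_up−S_dn) = (44.5658−40.5012)/(204.4900−104.3900) = 0.0406. V = [p*·44.5658 + (1−p*)·40.5012]/1.29 = 33.9170. B = V − Δ·S = 28.1103.
(0,0): S=100.0000. Δ = (V_up−V_dn)/(S_up−S_dn) = (33.9170−26.3102)/(143.0000−73.0000) = 0.1087. V = [p*·33.9170 + (1−p*)·26.3102]/1.29 = 25.1129. B = V − Δ·S = 14.2461.
Verification: the root portfolio costs Δ(0,0)·S0 + B(0,0) = 25.1129, matching V0.

(0,0): Delta=0.1087 Bond=14.2461
(1,0): Delta=0.6420 Bond=-20.5537
(1,1): Delta=0.0406 Bond=28.1103
(2,0): Delta=0.0946 Bond=2.6554
(2,1): Delta=0.7118 Bond=-33.8067
(2,2): Delta=-0.0451 Bond=53.7796
(3,0): Delta=-0.8769 Bond=41.2197
(3,1): Delta=0.2186 Bond=-6.0230
(3,2): Delta=0.7748 Bond=-53.0075
(3,3): Delta=-0.1497 Bond=99.9714
V0=25.1129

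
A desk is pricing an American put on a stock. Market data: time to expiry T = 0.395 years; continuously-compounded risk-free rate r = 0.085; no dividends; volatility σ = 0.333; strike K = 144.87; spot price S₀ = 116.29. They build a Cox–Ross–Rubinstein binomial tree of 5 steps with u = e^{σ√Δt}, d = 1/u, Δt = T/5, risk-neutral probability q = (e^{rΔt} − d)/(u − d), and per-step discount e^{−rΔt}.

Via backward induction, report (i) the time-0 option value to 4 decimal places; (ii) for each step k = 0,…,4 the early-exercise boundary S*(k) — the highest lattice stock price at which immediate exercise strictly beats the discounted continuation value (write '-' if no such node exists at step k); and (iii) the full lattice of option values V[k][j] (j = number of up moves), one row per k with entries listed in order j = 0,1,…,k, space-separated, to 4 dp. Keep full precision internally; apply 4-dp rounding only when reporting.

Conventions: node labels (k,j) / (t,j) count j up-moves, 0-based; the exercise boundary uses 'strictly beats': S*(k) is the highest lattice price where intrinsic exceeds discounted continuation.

params: Δt=0.07900 u=1.09812 d=0.91065 q=0.51256 e^(-rΔt)=0.99331
t_5 payoffs: 72.0416 57.0492 38.9705 17.1701 0.0000 0.0000
t_4: node(4,0) S=79.9741 payoff=64.8959 vs cont=63.9264 → 64.8959 [stop]  node(4,1) S=96.4375 payoff=48.4325 vs cont=47.4630 → 48.4325 [stop]  node(4,2) S=116.2900 payoff=28.5800 vs cont=27.6105 → 28.5800 [stop]  node(4,3) S=140.2293 payoff=4.6407 vs cont=8.3134 → 8.3134 [wait]  node(4,4) S=169.0968 payoff=0.0000 vs cont=0.0000 → 0.0000 [wait]  ⇒ S*(4)=116.2900
t_3: node(3,0) S=87.8208 payoff=57.0492 vs cont=56.0796 → 57.0492 [stop]  node(3,1) S=105.8995 payoff=38.9705 vs cont=38.0009 → 38.9705 [stop]  node(3,2) S=127.6999 payoff=17.1701 vs cont=18.0704 → 18.0704 [wait]  node(3,3) S=153.9881 payoff=0.0000 vs cont=4.0252 → 4.0252 [wait]  ⇒ S*(3)=105.8995
t_2: node(2,0) S=96.4375 payoff=48.4325 vs cont=47.4630 → 48.4325 [stop]  node(2,1) S=116.2900 payoff=28.5800 vs cont=28.0689 → 28.5800 [stop]  node(2,2) S=140.2293 payoff=4.6407 vs cont=10.7987 → 10.7987 [wait]  ⇒ S*(2)=116.2900
t_1: node(1,0) S=105.8995 payoff=38.9705 vs cont=38.0009 → 38.9705 [stop]  node(1,1) S=127.6999 payoff=17.1701 vs cont=19.3357 → 19.3357 [wait]  ⇒ S*(1)=105.8995
t_0: node(0,0) S=116.2900 payoff=28.5800 vs cont=28.7131 → 28.7131 [wait]  ⇒ S*(0)=-

price = 28.7131
boundary = - 105.8995 116.2900 105.8995 116.2900
tree:
28.7131
38.9705 19.3357
48.4325 28.5800 10.7987
57.0492 38.9705 18.0704 4.0252
64.8959 48.4325 28.5800 8.3134 0.0000
72.0416 57.0492 38.9705 17.1701 0.0000 0.0000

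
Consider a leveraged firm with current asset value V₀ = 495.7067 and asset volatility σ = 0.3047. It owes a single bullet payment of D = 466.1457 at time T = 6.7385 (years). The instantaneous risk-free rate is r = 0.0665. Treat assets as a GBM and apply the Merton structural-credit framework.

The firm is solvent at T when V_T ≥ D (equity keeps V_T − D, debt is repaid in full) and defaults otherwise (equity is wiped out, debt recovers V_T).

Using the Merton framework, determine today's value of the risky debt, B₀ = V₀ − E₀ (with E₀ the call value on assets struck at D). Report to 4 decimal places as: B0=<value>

B0=252.1227

Equity is a call on the firm's assets struck at D = 466.1457:
d₁ = [ln(V₀/D) + (r + σ²/2)T] / (σ√T)
   = [ln(495.7067/466.1457) + (0.0665 + 0.5·0.3047²)·6.7385] / (0.3047·√6.7385)
   = [0.061486 + 0.760918] / 0.790959 = 1.039756
d₂ = d₁ − σ√T = 1.039756 − 0.790959 = 0.248797
N(d₁) = 0.850773,  N(d₂) = 0.598241,  e^(−rT) = 0.638834
E₀ = V₀·N(d₁) − D·e^(−rT)·N(d₂)
   = 495.7067·0.850773 − 466.1457·0.638834·0.598241 = 243.583958
B₀ = V₀ − E₀ = 495.7067 − 243.583958 = 252.122742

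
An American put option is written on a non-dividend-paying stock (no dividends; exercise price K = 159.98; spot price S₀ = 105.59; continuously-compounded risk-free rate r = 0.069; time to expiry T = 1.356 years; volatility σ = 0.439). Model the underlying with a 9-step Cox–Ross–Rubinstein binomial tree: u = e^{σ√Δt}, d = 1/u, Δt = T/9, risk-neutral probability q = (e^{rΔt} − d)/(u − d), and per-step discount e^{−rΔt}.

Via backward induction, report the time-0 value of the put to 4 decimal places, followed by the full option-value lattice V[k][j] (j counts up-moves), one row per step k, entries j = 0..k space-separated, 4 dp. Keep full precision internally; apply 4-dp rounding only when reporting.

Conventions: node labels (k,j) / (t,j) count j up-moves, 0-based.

price = 56.1671
tree:
56.1671
70.9332 41.8786
84.8845 55.3646 28.6271
96.6500 70.9332 40.2171 17.0810
106.5721 84.8845 54.5196 26.0735 8.0127
114.9397 96.6500 70.9332 38.4676 13.6292 2.2920
121.9964 106.5721 84.8845 54.3900 22.5870 4.5234 0.0000
127.9474 114.9397 96.6500 70.9332 36.0683 8.9274 0.0000 0.0000
132.9661 121.9964 106.5721 84.8845 54.3900 17.6192 0.0000 0.0000 0.0000
137.1984 127.9474 114.9397 96.6500 70.9332 34.7734 0.0000 0.0000 0.0000 0.0000

Δt=0.15067  u=1.18578  d=0.84333  q=0.48802  discount=0.98966
step 9 (expiry): payoffs max(K−S,0) = 137.1984 127.9474 114.9397 96.6500 70.9332 34.7734 0.0000 0.0000 0.0000 0.0000
k=8: (k=8,j=0): S=27.0139, K−S=132.9661, hold=131.3115 ⇒ V=132.9661 exercise | (k=8,j=1): S=37.9836, K−S=121.9964, hold=120.3418 ⇒ V=121.9964 exercise | (k=8,j=2): S=53.4079, K−S=106.5721, hold=104.9176 ⇒ V=106.5721 exercise | (k=8,j=3): S=75.0955, K−S=84.8845, hold=83.2299 ⇒ V=84.8845 exercise | (k=8,j=4): S=105.5900, K−S=54.3900, hold=52.7355 ⇒ V=54.3900 exercise | (k=8,j=5): S=148.4676, K−S=11.5124, hold=17.6192 ⇒ V=17.6192 continue | (k=8,j=6): S=208.7566, K−S=0.0000, hold=0.0000 ⇒ V=0.0000 continue | (k=8,j=7): S=293.5277, K−S=0.0000, hold=0.0000 ⇒ V=0.0000 continue | (k=8,j=8): S=412.7222, K−S=0.0000, hold=0.0000 ⇒ V=0.0000 continue
k=7: (k=7,j=0): S=32.0326, K−S=127.9474, hold=126.2929 ⇒ V=127.9474 exercise | (k=7,j=1): S=45.0403, K−S=114.9397, hold=113.2852 ⇒ V=114.9397 exercise | (k=7,j=2): S=63.3300, K−S=96.6500, hold=94.9954 ⇒ V=96.6500 exercise | (k=7,j=3): S=89.0468, K−S=70.9332, hold=69.2786 ⇒ V=70.9332 exercise | (k=7,j=4): S=125.2066, K−S=34.7734, hold=36.0683 ⇒ V=36.0683 continue | (k=7,j=5): S=176.0500, K−S=0.0000, hold=8.9274 ⇒ V=8.9274 continue | (k=7,j=6): S=247.5396, K−S=0.0000, hold=0.0000 ⇒ V=0.0000 continue | (k=7,j=7): S=348.0595, K−S=0.0000, hold=0.0000 ⇒ V=0.0000 continue
k=6: (k=6,j=0): S=37.9836, K−S=121.9964, hold=120.3418 ⇒ V=121.9964 exercise | (k=6,j=1): S=53.4079, K−S=106.5721, hold=104.9176 ⇒ V=106.5721 exercise | (k=6,j=2): S=75.0955, K−S=84.8845, hold=83.2299 ⇒ V=84.8845 exercise | (k=6,j=3): S=105.5900, K−S=54.3900, hold=53.3608 ⇒ V=54.3900 exercise | (k=6,j=4): S=148.4676, K−S=11.5124, hold=22.5870 ⇒ V=22.5870 continue | (k=6,j=5): S=208.7566, K−S=0.0000, hold=4.5234 ⇒ V=4.5234 continue | (k=6,j=6): S=293.5277, K−S=0.0000, hold=0.0000 ⇒ V=0.0000 continue
k=5: (k=5,j=0): S=45.0403, K−S=114.9397, hold=113.2852 ⇒ V=114.9397 exercise | (k=5,j=1): S=63.3300, K−S=96.6500, hold=94.9954 ⇒ V=96.6500 exercise | (k=5,j=2): S=89.0468, K−S=70.9332, hold=69.2786 ⇒ V=70.9332 exercise | (k=5,j=3): S=125.2066, K−S=34.7734, hold=38.4676 ⇒ V=38.4676 continue | (k=5,j=4): S=176.0500, K−S=0.0000, hold=13.6292 ⇒ V=13.6292 continue | (k=5,j=5): S=247.5396, K−S=0.0000, hold=2.2920 ⇒ V=2.2920 continue
k=4: (k=4,j=0): S=53.4079, K−S=106.5721, hold=104.9176 ⇒ V=106.5721 exercise | (k=4,j=1): S=75.0955, K−S=84.8845, hold=83.2299 ⇒ V=84.8845 exercise | (k=4,j=2): S=105.5900, K−S=54.3900, hold=54.5196 ⇒ V=54.5196 continue | (k=4,j=3): S=148.4676, K−S=11.5124, hold=26.0735 ⇒ V=26.0735 continue | (k=4,j=4): S=208.7566, K−S=0.0000, hold=8.0127 ⇒ V=8.0127 continue
k=3: (k=3,j=0): S=63.3300, K−S=96.6500, hold=94.9954 ⇒ V=96.6500 exercise | (k=3,j=1): S=89.0468, K−S=70.9332, hold=69.3413 ⇒ V=70.9332 exercise | (k=3,j=2): S=125.2066, K−S=34.7734, hold=40.2171 ⇒ V=40.2171 continue | (k=3,j=3): S=176.0500, K−S=0.0000, hold=17.0810 ⇒ V=17.0810 continue
k=2: (k=2,j=0): S=75.0955, K−S=84.8845, hold=83.2299 ⇒ V=84.8845 exercise | (k=2,j=1): S=105.5900, K−S=54.3900, hold=55.3646 ⇒ V=55.3646 continue | (k=2,j=2): S=148.4676, K−S=11.5124, hold=28.6271 ⇒ V=28.6271 continue
k=1: (k=1,j=0): S=89.0468, K−S=70.9332, hold=69.7494 ⇒ V=70.9332 exercise | (k=1,j=1): S=125.2066, K−S=34.7734, hold=41.8786 ⇒ V=41.8786 continue
k=0: (k=0,j=0): S=105.5900, K−S=54.3900, hold=56.1671 ⇒ V=56.1671 continue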